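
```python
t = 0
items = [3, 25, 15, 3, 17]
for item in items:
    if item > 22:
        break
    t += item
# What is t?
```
Trace:
  t=0
  t=3, item=3
  t=3, item=25

Final answer: 3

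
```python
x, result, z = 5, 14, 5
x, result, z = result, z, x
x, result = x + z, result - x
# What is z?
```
Trace:
  x=5, result=14, z=5
  x=14, result=5, z=5
  x=19, result=-9, z=5

Final answer: 5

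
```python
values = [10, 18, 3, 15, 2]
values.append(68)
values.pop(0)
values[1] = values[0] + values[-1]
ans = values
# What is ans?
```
Trace:
  values=[10, 18, 3, 15, 2]
  values=[10, 18, 3, 15, 2, 68]
  values=[18, 3, 15, 2, 68]
  values=[18, 86, 15, 2, 68]
  values=[18, 86, 15, 2, 68], ans=[18, 86, 15, 2, 68]

Final answer: [18, 86, 15, 2, 68]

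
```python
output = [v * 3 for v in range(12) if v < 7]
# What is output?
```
Trace:
  v=0
  v=1
  v=2
  v=3
  v=4
  v=5
  v=6
  v=7
  v=8
  v=9
  v=10
  v=11
  output=[0, 3, 6, 9, 12, 15, 18]

Final answer: [0, 3, 6, 9, 12, 15, 18]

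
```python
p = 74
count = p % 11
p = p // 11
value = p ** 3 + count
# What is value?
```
Trace:
  p=74
  p=74, count=8
  p=6, count=8
  p=6, count=8, value=224

Final answer: 224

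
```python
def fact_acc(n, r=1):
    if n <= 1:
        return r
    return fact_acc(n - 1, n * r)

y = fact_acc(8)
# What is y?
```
Call trace:
fact_acc(n=8, r=1)
  fact_acc(n=7, r=8)
    fact_acc(n=6, r=56)
      fact_acc(n=5, r=336)
        fact_acc(n=4, r=1680)
          fact_acc(n=3, r=6720)
            fact_acc(n=2, r=20160)
              fact_acc(n=1, r=40320)
              -> return 40320
            -> return 40320
          -> return 40320
        -> return 40320
      -> return 40320
    -> return 40320
  -> return 40320
-> return 40320

Final answer: 40320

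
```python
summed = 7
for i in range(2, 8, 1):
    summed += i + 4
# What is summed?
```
Trace:
  summed=7
  summed=13, i=2
  summed=20, i=3
  summed=28, i=4
  summed=37, i=5
  summed=47, i=6
  summed=58, i=7

Final answer: 58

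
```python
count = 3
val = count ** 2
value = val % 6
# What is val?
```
Trace:
  count=3
  count=3, val=9
  count=3, val=9, value=3

Final answer: 9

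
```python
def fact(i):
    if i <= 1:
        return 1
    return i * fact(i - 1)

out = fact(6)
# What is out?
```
Call trace:
fact(i=6)
  fact(i=5)
    fact(i=4)
      fact(i=3)
        fact(i=2)
          fact(i=1)
          -> return 1
        -> return 2
      -> return 6
    -> return 24
  -> return 120
-> return 720

Final answer: 720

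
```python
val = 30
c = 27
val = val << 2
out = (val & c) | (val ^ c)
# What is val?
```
Trace:
  val=30
  val=30, c=27
  val=120, c=27
  val=120, c=27, out=123

Final answer: 120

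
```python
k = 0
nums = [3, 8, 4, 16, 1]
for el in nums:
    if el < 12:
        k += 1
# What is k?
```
Trace:
  k=0
  k=1, el=3
  k=2, el=8
  k=3, el=4
  k=3, el=16
  k=4, el=1

Final answer: 4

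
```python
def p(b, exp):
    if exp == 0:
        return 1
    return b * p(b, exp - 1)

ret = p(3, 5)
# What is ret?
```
Call trace:
p(b=3, exp=5)
  p(b=3, exp=4)
    p(b=3, exp=3)
      p(b=3, exp=2)
        p(b=3, exp=1)
          p(b=3, exp=0)
          -> return 1
        -> return 3
      -> return 9
    -> return 27
  -> return 81
-> return 243

Final answer: 243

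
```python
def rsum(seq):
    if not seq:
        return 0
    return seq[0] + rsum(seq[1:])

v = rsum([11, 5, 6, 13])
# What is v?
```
Call trace:
rsum(seq=[11, 5, 6, 13])
  rsum(seq=[5, 6, 13])
    rsum(seq=[6, 13])
      rsum(seq=[13])
        rsum(seq=[])
        -> return 0
      -> return 13
    -> return 19
  -> return 24
-> return 35

Final answer: 35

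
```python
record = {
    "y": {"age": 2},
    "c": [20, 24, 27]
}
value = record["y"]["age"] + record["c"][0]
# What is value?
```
Trace:
  record={'y': {'age': 2}, 'c': [20, 24, 27]}
  record={'y': {'age': 2}, 'c': [20, 24, 27]}, value=22

Final answer: 22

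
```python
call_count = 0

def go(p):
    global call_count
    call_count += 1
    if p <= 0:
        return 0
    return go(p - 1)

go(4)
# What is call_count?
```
Call trace:
go(p=4)
  go(p=3)
    go(p=2)
      go(p=1)
        go(p=0)
        -> return 0
      -> return 0
    -> return 0
  -> return 0
-> return 0

call_count is incremented once per call. go is entered once for each p = 4, 3, 2, 1, 0 (the p <= 0 call returns without recursing), i.e. 4 + 1 calls.
call_count = 5

Final answer: 5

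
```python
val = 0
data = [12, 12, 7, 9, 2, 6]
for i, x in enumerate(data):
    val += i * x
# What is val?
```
Trace:
  val=0
  val=0, i=0, x=12
  val=12, i=1, x=12
  val=26, i=2, x=7
  val=53, i=3, x=9
  val=61, i=4, x=2
  val=91, i=5, x=6

Final answer: 91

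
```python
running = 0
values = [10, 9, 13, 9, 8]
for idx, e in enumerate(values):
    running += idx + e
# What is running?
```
Trace:
  running=0
  running=10, idx=0, e=10
  running=20, idx=1, e=9
  running=35, idx=2, e=13
  running=47, idx=3, e=9
  running=59, idx=4, e=8

Final answer: 59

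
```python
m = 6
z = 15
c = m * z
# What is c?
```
Trace:
  m=6
  m=6, z=15
  m=6, z=15, c=90

Final answer: 90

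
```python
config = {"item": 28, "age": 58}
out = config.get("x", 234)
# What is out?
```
Trace:
  config={'item': 28, 'age': 58}
  config={'item': 28, 'age': 58}, out=234

Final answer: 234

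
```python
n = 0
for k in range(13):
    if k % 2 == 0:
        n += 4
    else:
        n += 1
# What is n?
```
Trace:
  n=0
  n=4, k=0
  n=5, k=1
  n=9, k=2
  n=10, k=3
  n=14, k=4
  n=15, k=5
  n=19, k=6
  n=20, k=7
  n=24, k=8
  n=25, k=9
  n=29, k=10
  n=30, k=11
  n=34, k=12

Final answer: 34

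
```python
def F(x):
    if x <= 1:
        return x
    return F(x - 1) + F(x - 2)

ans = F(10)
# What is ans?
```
Call trace (a repeated sub-call is expanded the first time; later identical calls just restate its return value):
F(x=10)
  F(x=9)
    F(x=8)
      F(x=7)
        F(x=6)
          F(x=5)
            F(x=4)
              F(x=3)
                F(x=2)
                  F(x=1)
                  -> return 1
                  F(x=0)
                  -> return 0
                -> return 1
                F(x=1)
                -> return 1
              -> return 2
              F(x=2) -> return 1  (same call as traced above)
            -> return 3
            F(x=3) -> return 2  (same call as traced above)
          -> return 5
          F(x=4) -> return 3  (same call as traced above)
        -> return 8
        F(x=5) -> return 5  (same call as traced above)
      -> return 13
      F(x=6) -> return 8  (same call as traced above)
    -> return 21
    F(x=7) -> return 13  (same call as traced above)
  -> return 34
  F(x=8) -> return 21  (same call as traced above)
-> return 55

Final answer: 55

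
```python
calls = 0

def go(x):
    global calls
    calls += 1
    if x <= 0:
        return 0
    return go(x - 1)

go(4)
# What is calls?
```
Call trace:
go(x=4)
  go(x=3)
    go(x=2)
      go(x=1)
        go(x=0)
        -> return 0
      -> return 0
    -> return 0
  -> return 0
-> return 0

calls is incremented once per call. go is entered once for each x = 4, 3, 2, 1, 0 (the x <= 0 call returns without recursing), i.e. 4 + 1 calls.
calls = 5

Final answer: 5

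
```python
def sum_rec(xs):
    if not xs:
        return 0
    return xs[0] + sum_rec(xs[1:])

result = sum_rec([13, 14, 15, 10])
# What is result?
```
Call trace:
sum_rec(xs=[13, 14, 15, 10])
  sum_rec(xs=[14, 15, 10])
    sum_rec(xs=[15, 10])
      sum_rec(xs=[10])
        sum_rec(xs=[])
        -> return 0
      -> return 10
    -> return 25
  -> return 39
-> return 52

Final answer: 52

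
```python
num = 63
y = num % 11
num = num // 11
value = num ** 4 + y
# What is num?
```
Trace:
  num=63
  num=63, y=8
  num=5, y=8
  num=5, y=8, value=633

Final answer: 5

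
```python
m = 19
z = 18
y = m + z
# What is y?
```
Trace:
  m=19
  m=19, z=18
  m=19, z=18, y=37

Final answer: 37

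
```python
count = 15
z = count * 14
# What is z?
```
Trace:
  count=15
  count=15, z=210

Final answer: 210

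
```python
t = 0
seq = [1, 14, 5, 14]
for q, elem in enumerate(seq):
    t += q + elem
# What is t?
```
Trace:
  t=0
  t=1, q=0, elem=1
  t=16, q=1, elem=14
  t=23, q=2, elem=5
  t=40, q=3, elem=14

Final answer: 40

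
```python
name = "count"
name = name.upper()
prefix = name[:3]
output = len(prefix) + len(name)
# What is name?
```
Trace:
  name='count'
  name='COUNT'
  name='COUNT', prefix='COU'
  name='COUNT', prefix='COU', output=8

Final answer: 'COUNT'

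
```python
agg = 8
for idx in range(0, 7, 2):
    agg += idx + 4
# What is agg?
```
Trace:
  agg=8
  agg=12, idx=0
  agg=18, idx=2
  agg=26, idx=4
  agg=36, idx=6

Final answer: 36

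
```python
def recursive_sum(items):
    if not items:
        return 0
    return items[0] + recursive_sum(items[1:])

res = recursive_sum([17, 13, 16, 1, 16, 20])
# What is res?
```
Call trace:
recursive_sum(items=[17, 13, 16, 1, 16, 20])
  recursive_sum(items=[13, 16, 1, 16, 20])
    recursive_sum(items=[16, 1, 16, 20])
      recursive_sum(items=[1, 16, 20])
        recursive_sum(items=[16, 20])
          recursive_sum(items=[20])
            recursive_sum(items=[])
            -> return 0
          -> return 20
        -> return 36
      -> return 37
    -> return 53
  -> return 66
-> return 83

Final answer: 83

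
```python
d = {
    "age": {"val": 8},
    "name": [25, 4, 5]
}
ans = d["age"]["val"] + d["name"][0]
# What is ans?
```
Trace:
  d={'age': {'val': 8}, 'name': [25, 4, 5]}
  d={'age': {'val': 8}, 'name': [25, 4, 5]}, ans=33

Final answer: 33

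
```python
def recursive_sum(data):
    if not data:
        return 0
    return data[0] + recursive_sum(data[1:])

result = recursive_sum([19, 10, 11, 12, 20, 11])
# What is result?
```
Call trace:
recursive_sum(data=[19, 10, 11, 12, 20, 11])
  recursive_sum(data=[10, 11, 12, 20, 11])
    recursive_sum(data=[11, 12, 20, 11])
      recursive_sum(data=[12, 20, 11])
        recursive_sum(data=[20, 11])
          recursive_sum(data=[11])
            recursive_sum(data=[])
            -> return 0
          -> return 11
        -> return 31
      -> return 43
    -> return 54
  -> return 64
-> return 83

Final answer: 83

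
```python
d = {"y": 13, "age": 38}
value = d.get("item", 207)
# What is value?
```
Trace:
  d={'y': 13, 'age': 38}
  d={'y': 13, 'age': 38}, value=207

Final answer: 207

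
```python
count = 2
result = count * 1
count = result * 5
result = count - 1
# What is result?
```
Trace:
  count=2
  count=2, result=2
  count=10, result=2
  count=10, result=9

Final answer: 9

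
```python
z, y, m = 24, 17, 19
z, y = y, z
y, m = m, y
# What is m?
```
Trace:
  z=24, y=17, m=19
  z=17, y=24, m=19
  z=17, y=19, m=24

Final answer: 24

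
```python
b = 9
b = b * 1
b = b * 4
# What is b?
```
Trace:
  b=9
  b=9
  b=36

Final answer: 36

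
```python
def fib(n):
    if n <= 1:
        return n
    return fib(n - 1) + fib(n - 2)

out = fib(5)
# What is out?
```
Call trace (a repeated sub-call is expanded the first time; later identical calls just restate its return value):
fib(n=5)
  fib(n=4)
    fib(n=3)
      fib(n=2)
        fib(n=1)
        -> return 1
        fib(n=0)
        -> return 0
      -> return 1
      fib(n=1)
      -> return 1
    -> return 2
    fib(n=2) -> return 1  (same call as traced above)
  -> return 3
  fib(n=3) -> return 2  (same call as traced above)
-> return 5

Final answer: 5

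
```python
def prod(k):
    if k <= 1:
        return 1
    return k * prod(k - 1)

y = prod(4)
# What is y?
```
Call trace:
prod(k=4)
  prod(k=3)
    prod(k=2)
      prod(k=1)
      -> return 1
    -> return 2
  -> return 6
-> return 24

Final answer: 24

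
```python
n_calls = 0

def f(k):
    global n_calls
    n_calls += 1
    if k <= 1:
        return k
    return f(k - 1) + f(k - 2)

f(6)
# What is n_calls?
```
Call trace (a repeated sub-call is expanded the first time; later identical calls just restate its return value):
f(k=6)
  f(k=5)
    f(k=4)
      f(k=3)
        f(k=2)
          f(k=1)
          -> return 1
          f(k=0)
          -> return 0
        -> return 1
        f(k=1)
        -> return 1
      -> return 2
      f(k=2) -> return 1  (same call as traced above)
    -> return 3
    f(k=3) -> return 2  (same call as traced above)
  -> return 5
  f(k=4) -> return 3  (same call as traced above)
-> return 8

n_calls is incremented once per call, so count the calls in each subtree. Let C(k) = number of calls made by f(k).
C(0) = C(1) = 1 (base case, no recursion); C(k) = 1 + C(k - 1) + C(k - 2) otherwise.
C(2) = 1 + C(1) + C(0) = 1 + 1 + 1 = 3
C(3) = 1 + C(2) + C(1) = 1 + 3 + 1 = 5
C(4) = 1 + C(3) + C(2) = 1 + 5 + 3 = 9
C(5) = 1 + C(4) + C(3) = 1 + 9 + 5 = 15
C(6) = 1 + C(5) + C(4) = 1 + 15 + 9 = 25
n_calls = C(6) = 25

Final answer: 25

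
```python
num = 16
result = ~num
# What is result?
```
Trace:
  num=16
  num=16, result=-17

Final answer: -17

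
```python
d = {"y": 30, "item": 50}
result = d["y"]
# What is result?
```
Trace:
  d={'y': 30, 'item': 50}
  d={'y': 30, 'item': 50}, result=30

Final answer: 30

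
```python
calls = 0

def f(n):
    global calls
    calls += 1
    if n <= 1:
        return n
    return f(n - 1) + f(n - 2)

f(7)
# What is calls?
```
Call trace (a repeated sub-call is expanded the first time; later identical calls just restate its return value):
f(n=7)
  f(n=6)
    f(n=5)
      f(n=4)
        f(n=3)
          f(n=2)
            f(n=1)
            -> return 1
            f(n=0)
            -> return 0
          -> return 1
          f(n=1)
          -> return 1
        -> return 2
        f(n=2) -> return 1  (same call as traced above)
      -> return 3
      f(n=3) -> return 2  (same call as traced above)
    -> return 5
    f(n=4) -> return 3  (same call as traced above)
  -> return 8
  f(n=5) -> return 5  (same call as traced above)
-> return 13

calls is incremented once per call, so count the calls in each subtree. Let C(n) = number of calls made by f(n).
C(0) = C(1) = 1 (base case, no recursion); C(n) = 1 + C(n - 1) + C(n - 2) otherwise.
C(2) = 1 + C(1) + C(0) = 1 + 1 + 1 = 3
C(3) = 1 + C(2) + C(1) = 1 + 3 + 1 = 5
C(4) = 1 + C(3) + C(2) = 1 + 5 + 3 = 9
C(5) = 1 + C(4) + C(3) = 1 + 9 + 5 = 15
C(6) = 1 + C(5) + C(4) = 1 + 15 + 9 = 25
C(7) = 1 + C(6) + C(5) = 1 + 25 + 15 = 41
calls = C(7) = 41

Final answer: 41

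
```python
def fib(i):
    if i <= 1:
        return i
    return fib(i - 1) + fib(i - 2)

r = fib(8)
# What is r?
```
Call trace (a repeated sub-call is expanded the first time; later identical calls just restate its return value):
fib(i=8)
  fib(i=7)
    fib(i=6)
      fib(i=5)
        fib(i=4)
          fib(i=3)
            fib(i=2)
              fib(i=1)
              -> return 1
              fib(i=0)
              -> return 0
            -> return 1
            fib(i=1)
            -> return 1
          -> return 2
          fib(i=2) -> return 1  (same call as traced above)
        -> return 3
        fib(i=3) -> return 2  (same call as traced above)
      -> return 5
      fib(i=4) -> return 3  (same call as traced above)
    -> return 8
    fib(i=5) -> return 5  (same call as traced above)
  -> return 13
  fib(i=6) -> return 8  (same call as traced above)
-> return 21

Final answer: 21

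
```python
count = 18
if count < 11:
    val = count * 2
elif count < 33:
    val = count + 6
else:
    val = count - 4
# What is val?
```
Trace:
  count=18
  count=18, val=24

Final answer: 24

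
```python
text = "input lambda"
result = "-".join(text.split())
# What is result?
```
Trace:
  text='input lambda'
  text='input lambda', result='input-lambda'

Final answer: 'input-lambda'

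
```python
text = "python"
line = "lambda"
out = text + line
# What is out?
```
Trace:
  text='python'
  text='python', line='lambda'
  text='python', line='lambda', out='pythonlambda'

Final answer: 'pythonlambda'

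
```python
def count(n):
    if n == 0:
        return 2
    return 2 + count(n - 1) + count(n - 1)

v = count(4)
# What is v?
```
Call trace (a repeated sub-call is expanded the first time; later identical calls just restate its return value):
count(n=4)
  count(n=3)
    count(n=2)
      count(n=1)
        count(n=0)
        -> return 2
        count(n=0)
        -> return 2
      -> return 6
      count(n=1) -> return 6  (same call as traced above)
    -> return 14
    count(n=2) -> return 14  (same call as traced above)
  -> return 30
  count(n=3) -> return 30  (same call as traced above)
-> return 62

Final answer: 62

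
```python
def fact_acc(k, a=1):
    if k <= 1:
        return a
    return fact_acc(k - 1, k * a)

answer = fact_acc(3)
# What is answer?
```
Call trace:
fact_acc(k=3, a=1)
  fact_acc(k=2, a=3)
    fact_acc(k=1, a=6)
    -> return 6
  -> return 6
-> return 6

Final answer: 6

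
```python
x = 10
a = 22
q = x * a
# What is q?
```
Trace:
  x=10
  x=10, a=22
  x=10, a=22, q=220

Final answer: 220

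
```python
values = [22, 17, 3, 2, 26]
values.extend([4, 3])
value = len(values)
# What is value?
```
Trace:
  values=[22, 17, 3, 2, 26]
  values=[22, 17, 3, 2, 26, 4, 3]
  values=[22, 17, 3, 2, 26, 4, 3], value=7

Final answer: 7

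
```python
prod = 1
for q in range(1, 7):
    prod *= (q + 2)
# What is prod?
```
Trace:
  prod=1
  prod=3, q=1
  prod=12, q=2
  prod=60, q=3
  prod=360, q=4
  prod=2520, q=5
  prod=20160, q=6

Final answer: 20160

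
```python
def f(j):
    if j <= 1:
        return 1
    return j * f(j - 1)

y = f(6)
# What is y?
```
Call trace:
f(j=6)
  f(j=5)
    f(j=4)
      f(j=3)
        f(j=2)
          f(j=1)
          -> return 1
        -> return 2
      -> return 6
    -> return 24
  -> return 120
-> return 720

Final answer: 720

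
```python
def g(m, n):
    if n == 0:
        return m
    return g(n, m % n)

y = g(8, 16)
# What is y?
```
Call trace:
g(m=8, n=16)
  g(m=16, n=8)
    g(m=8, n=0)
    -> return 8
  -> return 8
-> return 8

Final answer: 8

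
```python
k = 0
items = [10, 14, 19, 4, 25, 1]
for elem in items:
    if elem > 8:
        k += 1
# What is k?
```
Trace:
  k=0
  k=1, elem=10
  k=2, elem=14
  k=3, elem=19
  k=3, elem=4
  k=4, elem=25
  k=4, elem=1

Final answer: 4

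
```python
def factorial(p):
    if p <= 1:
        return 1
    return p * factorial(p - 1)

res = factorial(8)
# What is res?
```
Call trace:
factorial(p=8)
  factorial(p=7)
    factorial(p=6)
      factorial(p=5)
        factorial(p=4)
          factorial(p=3)
            factorial(p=2)
              factorial(p=1)
              -> return 1
            -> return 2
          -> return 6
        -> return 24
      -> return 120
    -> return 720
  -> return 5040
-> return 40320

Final answer: 40320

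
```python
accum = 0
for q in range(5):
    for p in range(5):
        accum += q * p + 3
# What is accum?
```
Trace:
  accum=0
  accum=3, q=0, p=0
  accum=6, q=0, p=1
  accum=9, q=0, p=2
  accum=12, q=0, p=3
  accum=15, q=0, p=4
  accum=18, q=1, p=0
  accum=22, q=1, p=1
  accum=27, q=1, p=2
  accum=33, q=1, p=3
  accum=40, q=1, p=4
  accum=43, q=2, p=0
  accum=48, q=2, p=1
  accum=55, q=2, p=2
  accum=64, q=2, p=3
  accum=75, q=2, p=4
  accum=78, q=3, p=0
  accum=84, q=3, p=1
  accum=93, q=3, p=2
  accum=105, q=3, p=3
  accum=120, q=3, p=4
  accum=123, q=4, p=0
  accum=130, q=4, p=1
  accum=141, q=4, p=2
  accum=156, q=4, p=3
  accum=175, q=4, p=4

Final answer: 175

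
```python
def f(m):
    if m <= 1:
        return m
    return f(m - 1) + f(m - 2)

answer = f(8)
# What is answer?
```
Call trace (a repeated sub-call is expanded the first time; later identical calls just restate its return value):
f(m=8)
  f(m=7)
    f(m=6)
      f(m=5)
        f(m=4)
          f(m=3)
            f(m=2)
              f(m=1)
              -> return 1
              f(m=0)
              -> return 0
            -> return 1
            f(m=1)
            -> return 1
          -> return 2
          f(m=2) -> return 1  (same call as traced above)
        -> return 3
        f(m=3) -> return 2  (same call as traced above)
      -> return 5
      f(m=4) -> return 3  (same call as traced above)
    -> return 8
    f(m=5) -> return 5  (same call as traced above)
  -> return 13
  f(m=6) -> return 8  (same call as traced above)
-> return 21

Final answer: 21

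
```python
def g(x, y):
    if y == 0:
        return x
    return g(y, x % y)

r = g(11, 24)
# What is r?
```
Call trace:
g(x=11, y=24)
  g(x=24, y=11)
    g(x=11, y=2)
      g(x=2, y=1)
        g(x=1, y=0)
        -> return 1
      -> return 1
    -> return 1
  -> return 1
-> return 1

Final answer: 1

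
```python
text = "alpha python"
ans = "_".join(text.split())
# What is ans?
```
Trace:
  text='alpha python'
  text='alpha python', ans='alpha_python'

Final answer: 'alpha_python'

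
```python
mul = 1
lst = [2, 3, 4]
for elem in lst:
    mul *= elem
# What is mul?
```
Trace:
  mul=1
  mul=2, elem=2
  mul=6, elem=3
  mul=24, elem=4

Final answer: 24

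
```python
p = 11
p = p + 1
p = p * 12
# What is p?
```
Trace:
  p=11
  p=12
  p=144

Final answer: 144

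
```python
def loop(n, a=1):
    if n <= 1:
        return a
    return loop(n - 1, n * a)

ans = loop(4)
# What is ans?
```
Call trace:
loop(n=4, a=1)
  loop(n=3, a=4)
    loop(n=2, a=12)
      loop(n=1, a=24)
      -> return 24
    -> return 24
  -> return 24
-> return 24

Final answer: 24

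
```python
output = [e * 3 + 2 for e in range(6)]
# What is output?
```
Trace:
  e=0
  e=1
  e=2
  e=3
  e=4
  e=5
  output=[2, 5, 8, 11, 14, 17]

Final answer: [2, 5, 8, 11, 14, 17]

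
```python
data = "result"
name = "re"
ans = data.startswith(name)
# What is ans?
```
Trace:
  data='result'
  data='result', name='re'
  data='result', name='re', ans=True

Final answer: True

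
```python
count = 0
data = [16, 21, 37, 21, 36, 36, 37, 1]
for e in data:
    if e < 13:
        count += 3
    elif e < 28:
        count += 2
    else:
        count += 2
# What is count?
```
Trace:
  count=0
  count=2, e=16
  count=4, e=21
  count=6, e=37
  count=8, e=21
  count=10, e=36
  count=12, e=36
  count=14, e=37
  count=17, e=1

Final answer: 17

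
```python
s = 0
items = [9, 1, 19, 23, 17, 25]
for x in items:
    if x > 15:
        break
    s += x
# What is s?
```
Trace:
  s=0
  s=9, x=9
  s=10, x=1
  s=10, x=19

Final answer: 10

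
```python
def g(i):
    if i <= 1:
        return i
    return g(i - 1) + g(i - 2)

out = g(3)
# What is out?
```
Call trace:
g(i=3)
  g(i=2)
    g(i=1)
    -> return 1
    g(i=0)
    -> return 0
  -> return 1
  g(i=1)
  -> return 1
-> return 2

Final answer: 2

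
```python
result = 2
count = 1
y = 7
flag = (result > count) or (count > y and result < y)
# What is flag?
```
Trace:
  result=2
  result=2, count=1
  result=2, count=1, y=7
  result=2, count=1, y=7, flag=True

Final answer: True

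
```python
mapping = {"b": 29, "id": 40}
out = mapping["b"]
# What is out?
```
Trace:
  mapping={'b': 29, 'id': 40}
  mapping={'b': 29, 'id': 40}, out=29

Final answer: 29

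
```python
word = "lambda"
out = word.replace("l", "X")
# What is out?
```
Trace:
  word='lambda'
  word='lambda', out='Xambda'

Final answer: 'Xambda'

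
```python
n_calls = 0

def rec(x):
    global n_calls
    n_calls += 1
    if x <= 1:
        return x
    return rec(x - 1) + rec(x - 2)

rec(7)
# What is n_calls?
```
Call trace (a repeated sub-call is expanded the first time; later identical calls just restate its return value):
rec(x=7)
  rec(x=6)
    rec(x=5)
      rec(x=4)
        rec(x=3)
          rec(x=2)
            rec(x=1)
            -> return 1
            rec(x=0)
            -> return 0
          -> return 1
          rec(x=1)
          -> return 1
        -> return 2
        rec(x=2) -> return 1  (same call as traced above)
      -> return 3
      rec(x=3) -> return 2  (same call as traced above)
    -> return 5
    rec(x=4) -> return 3  (same call as traced above)
  -> return 8
  rec(x=5) -> return 5  (same call as traced above)
-> return 13

n_calls is incremented once per call, so count the calls in each subtree. Let C(x) = number of calls made by rec(x).
C(0) = C(1) = 1 (base case, no recursion); C(x) = 1 + C(x - 1) + C(x - 2) otherwise.
C(2) = 1 + C(1) + C(0) = 1 + 1 + 1 = 3
C(3) = 1 + C(2) + C(1) = 1 + 3 + 1 = 5
C(4) = 1 + C(3) + C(2) = 1 + 5 + 3 = 9
C(5) = 1 + C(4) + C(3) = 1 + 9 + 5 = 15
C(6) = 1 + C(5) + C(4) = 1 + 15 + 9 = 25
C(7) = 1 + C(6) + C(5) = 1 + 25 + 15 = 41
n_calls = C(7) = 41

Final answer: 41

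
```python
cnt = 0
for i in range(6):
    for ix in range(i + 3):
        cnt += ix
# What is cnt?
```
Trace:
  cnt=0
  cnt=0, i=0, ix=0
  cnt=1, i=0, ix=1
  cnt=3, i=0, ix=2
  cnt=3, i=1, ix=0
  cnt=4, i=1, ix=1
  cnt=6, i=1, ix=2
  cnt=9, i=1, ix=3
  cnt=9, i=2, ix=0
  cnt=10, i=2, ix=1
  cnt=12, i=2, ix=2
  cnt=15, i=2, ix=3
  cnt=19, i=2, ix=4
  cnt=19, i=3, ix=0
  cnt=20, i=3, ix=1
  cnt=22, i=3, ix=2
  cnt=25, i=3, ix=3
  cnt=29, i=3, ix=4
  cnt=34, i=3, ix=5
  cnt=34, i=4, ix=0
  cnt=35, i=4, ix=1
  cnt=37, i=4, ix=2
  cnt=40, i=4, ix=3
  cnt=44, i=4, ix=4
  cnt=49, i=4, ix=5
  cnt=55, i=4, ix=6
  cnt=55, i=5, ix=0
  cnt=56, i=5, ix=1
  cnt=58, i=5, ix=2
  cnt=61, i=5, ix=3
  cnt=65, i=5, ix=4
  cnt=70, i=5, ix=5
  cnt=76, i=5, ix=6
  cnt=83, i=5, ix=7

Final answer: 83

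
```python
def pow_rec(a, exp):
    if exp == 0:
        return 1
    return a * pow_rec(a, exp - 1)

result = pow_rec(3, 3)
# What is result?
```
Call trace:
pow_rec(a=3, exp=3)
  pow_rec(a=3, exp=2)
    pow_rec(a=3, exp=1)
      pow_rec(a=3, exp=0)
      -> return 1
    -> return 3
  -> return 9
-> return 27

Final answer: 27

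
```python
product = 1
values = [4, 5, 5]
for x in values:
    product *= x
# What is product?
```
Trace:
  product=1
  product=4, x=4
  product=20, x=5
  product=100, x=5

Final answer: 100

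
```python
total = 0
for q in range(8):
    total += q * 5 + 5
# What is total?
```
Trace:
  total=0
  total=5, q=0
  total=15, q=1
  total=30, q=2
  total=50, q=3
  total=75, q=4
  total=105, q=5
  total=140, q=6
  total=180, q=7

Final answer: 180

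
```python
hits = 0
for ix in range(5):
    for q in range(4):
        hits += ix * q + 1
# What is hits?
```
Trace:
  hits=0
  hits=1, ix=0, q=0
  hits=2, ix=0, q=1
  hits=3, ix=0, q=2
  hits=4, ix=0, q=3
  hits=5, ix=1, q=0
  hits=7, ix=1, q=1
  hits=10, ix=1, q=2
  hits=14, ix=1, q=3
  hits=15, ix=2, q=0
  hits=18, ix=2, q=1
  hits=23, ix=2, q=2
  hits=30, ix=2, q=3
  hits=31, ix=3, q=0
  hits=35, ix=3, q=1
  hits=42, ix=3, q=2
  hits=52, ix=3, q=3
  hits=53, ix=4, q=0
  hits=58, ix=4, q=1
  hits=67, ix=4, q=2
  hits=80, ix=4, q=3

Final answer: 80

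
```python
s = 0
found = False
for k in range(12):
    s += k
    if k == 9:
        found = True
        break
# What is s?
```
Trace:
  s=0
  s=0, found=False
  s=0, found=False, k=0
  s=1, found=False, k=1
  s=3, found=False, k=2
  s=6, found=False, k=3
  s=10, found=False, k=4
  s=15, found=False, k=5
  s=21, found=False, k=6
  s=28, found=False, k=7
  s=36, found=False, k=8
  s=45, found=True, k=9

Final answer: 45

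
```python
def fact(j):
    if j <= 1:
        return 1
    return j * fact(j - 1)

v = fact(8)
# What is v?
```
Call trace:
fact(j=8)
  fact(j=7)
    fact(j=6)
      fact(j=5)
        fact(j=4)
          fact(j=3)
            fact(j=2)
              fact(j=1)
              -> return 1
            -> return 2
          -> return 6
        -> return 24
      -> return 120
    -> return 720
  -> return 5040
-> return 40320

Final answer: 40320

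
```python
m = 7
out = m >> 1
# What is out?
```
Trace:
  m=7
  m=7, out=3

Final answer: 3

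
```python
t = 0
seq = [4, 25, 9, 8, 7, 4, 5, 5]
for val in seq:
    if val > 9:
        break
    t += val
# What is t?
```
Trace:
  t=0
  t=4, val=4
  t=4, val=25

Final answer: 4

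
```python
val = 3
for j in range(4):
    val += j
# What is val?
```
Trace:
  val=3
  val=3, j=0
  val=4, j=1
  val=6, j=2
  val=9, j=3

Final answer: 9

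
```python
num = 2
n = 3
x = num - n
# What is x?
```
Trace:
  num=2
  num=2, n=3
  num=2, n=3, x=-1

Final answer: -1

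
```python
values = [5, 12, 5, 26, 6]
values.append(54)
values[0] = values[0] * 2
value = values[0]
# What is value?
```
Trace:
  values=[5, 12, 5, 26, 6]
  values=[5, 12, 5, 26, 6, 54]
  values=[10, 12, 5, 26, 6, 54]
  values=[10, 12, 5, 26, 6, 54], value=10

Final answer: 10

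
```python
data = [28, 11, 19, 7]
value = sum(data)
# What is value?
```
Trace:
  data=[28, 11, 19, 7]
  data=[28, 11, 19, 7], value=65

Final answer: 65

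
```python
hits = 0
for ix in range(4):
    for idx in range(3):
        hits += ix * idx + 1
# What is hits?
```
Trace:
  hits=0
  hits=1, ix=0, idx=0
  hits=2, ix=0, idx=1
  hits=3, ix=0, idx=2
  hits=4, ix=1, idx=0
  hits=6, ix=1, idx=1
  hits=9, ix=1, idx=2
  hits=10, ix=2, idx=0
  hits=13, ix=2, idx=1
  hits=18, ix=2, idx=2
  hits=19, ix=3, idx=0
  hits=23, ix=3, idx=1
  hits=30, ix=3, idx=2

Final answer: 30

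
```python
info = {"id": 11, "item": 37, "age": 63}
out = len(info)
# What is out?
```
Trace:
  info={'id': 11, 'item': 37, 'age': 63}
  info={'id': 11, 'item': 37, 'age': 63}, out=3

Final answer: 3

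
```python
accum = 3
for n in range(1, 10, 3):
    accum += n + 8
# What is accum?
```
Trace:
  accum=3
  accum=12, n=1
  accum=24, n=4
  accum=39, n=7

Final answer: 39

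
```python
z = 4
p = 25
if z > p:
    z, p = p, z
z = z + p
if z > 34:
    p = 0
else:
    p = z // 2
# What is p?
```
Trace:
  z=4
  z=4, p=25
  z=4, p=25
  z=29, p=25
  z=29, p=14

Final answer: 14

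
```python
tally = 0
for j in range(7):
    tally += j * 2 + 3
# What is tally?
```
Trace:
  tally=0
  tally=3, j=0
  tally=8, j=1
  tally=15, j=2
  tally=24, j=3
  tally=35, j=4
  tally=48, j=5
  tally=63, j=6

Final answer: 63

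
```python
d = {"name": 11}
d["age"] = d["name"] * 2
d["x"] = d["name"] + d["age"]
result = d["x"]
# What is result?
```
Trace:
  d={'name': 11}
  d={'name': 11, 'age': 22}
  d={'name': 11, 'age': 22, 'x': 33}
  d={'name': 11, 'age': 22, 'x': 33}, result=33

Final answer: 33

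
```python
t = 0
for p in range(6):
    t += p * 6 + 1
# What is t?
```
Trace:
  t=0
  t=1, p=0
  t=8, p=1
  t=21, p=2
  t=40, p=3
  t=65, p=4
  t=96, p=5

Final answer: 96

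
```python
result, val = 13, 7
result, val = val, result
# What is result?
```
Trace:
  result=13, val=7
  result=7, val=13

Final answer: 7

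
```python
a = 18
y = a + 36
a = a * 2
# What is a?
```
Trace:
  a=18
  a=18, y=54
  a=36, y=54

Final answer: 36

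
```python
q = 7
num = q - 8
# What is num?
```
Trace:
  q=7
  q=7, num=-1

Final answer: -1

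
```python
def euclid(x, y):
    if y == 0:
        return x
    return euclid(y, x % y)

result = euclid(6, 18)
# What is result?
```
Call trace:
euclid(x=6, y=18)
  euclid(x=18, y=6)
    euclid(x=6, y=0)
    -> return 6
  -> return 6
-> return 6

Final answer: 6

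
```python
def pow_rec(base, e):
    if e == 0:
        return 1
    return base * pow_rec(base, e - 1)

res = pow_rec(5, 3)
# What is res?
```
Call trace:
pow_rec(base=5, e=3)
  pow_rec(base=5, e=2)
    pow_rec(base=5, e=1)
      pow_rec(base=5, e=0)
      -> return 1
    -> return 5
  -> return 25
-> return 125

Final answer: 125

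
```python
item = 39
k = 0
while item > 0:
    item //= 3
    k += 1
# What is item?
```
Trace:
  item=39
  item=39, k=0
  item=13, k=1
  item=4, k=2
  item=1, k=3
  item=0, k=4

Final answer: 0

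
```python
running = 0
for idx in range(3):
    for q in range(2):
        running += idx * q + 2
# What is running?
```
Trace:
  running=0
  running=2, idx=0, q=0
  running=4, idx=0, q=1
  running=6, idx=1, q=0
  running=9, idx=1, q=1
  running=11, idx=2, q=0
  running=15, idx=2, q=1

Final answer: 15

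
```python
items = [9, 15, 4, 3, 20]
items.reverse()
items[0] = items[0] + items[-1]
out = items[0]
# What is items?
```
Trace:
  items=[9, 15, 4, 3, 20]
  items=[20, 3, 4, 15, 9]
  items=[29, 3, 4, 15, 9]
  items=[29, 3, 4, 15, 9], out=29

Final answer: [29, 3, 4, 15, 9]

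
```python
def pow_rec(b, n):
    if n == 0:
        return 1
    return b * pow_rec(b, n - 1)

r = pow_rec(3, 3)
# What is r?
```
Call trace:
pow_rec(b=3, n=3)
  pow_rec(b=3, n=2)
    pow_rec(b=3, n=1)
      pow_rec(b=3, n=0)
      -> return 1
    -> return 3
  -> return 9
-> return 27

Final answer: 27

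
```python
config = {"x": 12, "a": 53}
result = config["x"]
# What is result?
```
Trace:
  config={'x': 12, 'a': 53}
  config={'x': 12, 'a': 53}, result=12

Final answer: 12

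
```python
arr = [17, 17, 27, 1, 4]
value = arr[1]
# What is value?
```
Trace:
  arr=[17, 17, 27, 1, 4]
  arr=[17, 17, 27, 1, 4], value=17

Final answer: 17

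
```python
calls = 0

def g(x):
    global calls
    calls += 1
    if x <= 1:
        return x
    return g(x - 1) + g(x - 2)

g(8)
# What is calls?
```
Call trace (a repeated sub-call is expanded the first time; later identical calls just restate its return value):
g(x=8)
  g(x=7)
    g(x=6)
      g(x=5)
        g(x=4)
          g(x=3)
            g(x=2)
              g(x=1)
              -> return 1
              g(x=0)
              -> return 0
            -> return 1
            g(x=1)
            -> return 1
          -> return 2
          g(x=2) -> return 1  (same call as traced above)
        -> return 3
        g(x=3) -> return 2  (same call as traced above)
      -> return 5
      g(x=4) -> return 3  (same call as traced above)
    -> return 8
    g(x=5) -> return 5  (same call as traced above)
  -> return 13
  g(x=6) -> return 8  (same call as traced above)
-> return 21

calls is incremented once per call, so count the calls in each subtree. Let C(x) = number of calls made by g(x).
C(0) = C(1) = 1 (base case, no recursion); C(x) = 1 + C(x - 1) + C(x - 2) otherwise.
C(2) = 1 + C(1) + C(0) = 1 + 1 + 1 = 3
C(3) = 1 + C(2) + C(1) = 1 + 3 + 1 = 5
C(4) = 1 + C(3) + C(2) = 1 + 5 + 3 = 9
C(5) = 1 + C(4) + C(3) = 1 + 9 + 5 = 15
C(6) = 1 + C(5) + C(4) = 1 + 15 + 9 = 25
C(7) = 1 + C(6) + C(5) = 1 + 25 + 15 = 41
C(8) = 1 + C(7) + C(6) = 1 + 41 + 25 = 67
calls = C(8) = 67

Final answer: 67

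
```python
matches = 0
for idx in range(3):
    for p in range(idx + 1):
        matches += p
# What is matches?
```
Trace:
  matches=0
  matches=0, idx=0, p=0
  matches=0, idx=1, p=0
  matches=1, idx=1, p=1
  matches=1, idx=2, p=0
  matches=2, idx=2, p=1
  matches=4, idx=2, p=2

Final answer: 4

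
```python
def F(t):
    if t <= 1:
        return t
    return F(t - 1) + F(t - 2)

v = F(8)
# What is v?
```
Call trace (a repeated sub-call is expanded the first time; later identical calls just restate its return value):
F(t=8)
  F(t=7)
    F(t=6)
      F(t=5)
        F(t=4)
          F(t=3)
            F(t=2)
              F(t=1)
              -> return 1
              F(t=0)
              -> return 0
            -> return 1
            F(t=1)
            -> return 1
          -> return 2
          F(t=2) -> return 1  (same call as traced above)
        -> return 3
        F(t=3) -> return 2  (same call as traced above)
      -> return 5
      F(t=4) -> return 3  (same call as traced above)
    -> return 8
    F(t=5) -> return 5  (same call as traced above)
  -> return 13
  F(t=6) -> return 8  (same call as traced above)
-> return 21

Final answer: 21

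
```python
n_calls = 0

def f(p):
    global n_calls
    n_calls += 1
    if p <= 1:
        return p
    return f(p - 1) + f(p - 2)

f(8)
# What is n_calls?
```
Call trace (a repeated sub-call is expanded the first time; later identical calls just restate its return value):
f(p=8)
  f(p=7)
    f(p=6)
      f(p=5)
        f(p=4)
          f(p=3)
            f(p=2)
              f(p=1)
              -> return 1
              f(p=0)
              -> return 0
            -> return 1
            f(p=1)
            -> return 1
          -> return 2
          f(p=2) -> return 1  (same call as traced above)
        -> return 3
        f(p=3) -> return 2  (same call as traced above)
      -> return 5
      f(p=4) -> return 3  (same call as traced above)
    -> return 8
    f(p=5) -> return 5  (same call as traced above)
  -> return 13
  f(p=6) -> return 8  (same call as traced above)
-> return 21

n_calls is incremented once per call, so count the calls in each subtree. Let C(p) = number of calls made by f(p).
C(0) = C(1) = 1 (base case, no recursion); C(p) = 1 + C(p - 1) + C(p - 2) otherwise.
C(2) = 1 + C(1) + C(0) = 1 + 1 + 1 = 3
C(3) = 1 + C(2) + C(1) = 1 + 3 + 1 = 5
C(4) = 1 + C(3) + C(2) = 1 + 5 + 3 = 9
C(5) = 1 + C(4) + C(3) = 1 + 9 + 5 = 15
C(6) = 1 + C(5) + C(4) = 1 + 15 + 9 = 25
C(7) = 1 + C(6) + C(5) = 1 + 25 + 15 = 41
C(8) = 1 + C(7) + C(6) = 1 + 41 + 25 = 67
n_calls = C(8) = 67

Final answer: 67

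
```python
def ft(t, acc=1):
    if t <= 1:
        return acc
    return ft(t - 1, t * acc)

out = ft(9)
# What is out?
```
Call trace:
ft(t=9, acc=1)
  ft(t=8, acc=9)
    ft(t=7, acc=72)
      ft(t=6, acc=504)
        ft(t=5, acc=3024)
          ft(t=4, acc=15120)
            ft(t=3, acc=60480)
              ft(t=2, acc=181440)
                ft(t=1, acc=362880)
                -> return 362880
              -> return 362880
            -> return 362880
          -> return 362880
        -> return 362880
      -> return 362880
    -> return 362880
  -> return 362880
-> return 362880

Final answer: 362880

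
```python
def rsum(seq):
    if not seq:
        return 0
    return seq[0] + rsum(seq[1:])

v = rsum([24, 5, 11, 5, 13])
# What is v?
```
Call trace:
rsum(seq=[24, 5, 11, 5, 13])
  rsum(seq=[5, 11, 5, 13])
    rsum(seq=[11, 5, 13])
      rsum(seq=[5, 13])
        rsum(seq=[13])
          rsum(seq=[])
          -> return 0
        -> return 13
      -> return 18
    -> return 29
  -> return 34
-> return 58

Final answer: 58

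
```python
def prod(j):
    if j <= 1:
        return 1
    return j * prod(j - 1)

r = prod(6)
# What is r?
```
Call trace:
prod(j=6)
  prod(j=5)
    prod(j=4)
      prod(j=3)
        prod(j=2)
          prod(j=1)
          -> return 1
        -> return 2
      -> return 6
    -> return 24
  -> return 120
-> return 720

Final answer: 720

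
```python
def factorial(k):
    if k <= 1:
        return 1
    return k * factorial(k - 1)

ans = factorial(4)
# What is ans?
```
Call trace:
factorial(k=4)
  factorial(k=3)
    factorial(k=2)
      factorial(k=1)
      -> return 1
    -> return 2
  -> return 6
-> return 24

Final answer: 24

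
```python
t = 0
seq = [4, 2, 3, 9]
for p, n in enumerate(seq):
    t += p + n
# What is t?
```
Trace:
  t=0
  t=4, p=0, n=4
  t=7, p=1, n=2
  t=12, p=2, n=3
  t=24, p=3, n=9

Final answer: 24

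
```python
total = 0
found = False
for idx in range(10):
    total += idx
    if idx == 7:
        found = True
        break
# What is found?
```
Trace:
  total=0
  total=0, found=False
  total=0, found=False, idx=0
  total=1, found=False, idx=1
  total=3, found=False, idx=2
  total=6, found=False, idx=3
  total=10, found=False, idx=4
  total=15, found=False, idx=5
  total=21, found=False, idx=6
  total=28, found=True, idx=7

Final answer: True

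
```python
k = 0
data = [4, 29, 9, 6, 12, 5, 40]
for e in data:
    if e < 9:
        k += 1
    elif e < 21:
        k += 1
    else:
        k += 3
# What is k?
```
Trace:
  k=0
  k=1, e=4
  k=4, e=29
  k=5, e=9
  k=6, e=6
  k=7, e=12
  k=8, e=5
  k=11, e=40

Final answer: 11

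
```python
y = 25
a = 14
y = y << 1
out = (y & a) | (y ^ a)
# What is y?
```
Trace:
  y=25
  y=25, a=14
  y=50, a=14
  y=50, a=14, out=62

Final answer: 50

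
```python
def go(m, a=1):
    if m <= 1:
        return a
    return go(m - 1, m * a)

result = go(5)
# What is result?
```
Call trace:
go(m=5, a=1)
  go(m=4, a=5)
    go(m=3, a=20)
      go(m=2, a=60)
        go(m=1, a=120)
        -> return 120
      -> return 120
    -> return 120
  -> return 120
-> return 120

Final answer: 120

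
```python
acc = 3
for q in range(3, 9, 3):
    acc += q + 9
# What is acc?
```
Trace:
  acc=3
  acc=15, q=3
  acc=30, q=6

Final answer: 30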